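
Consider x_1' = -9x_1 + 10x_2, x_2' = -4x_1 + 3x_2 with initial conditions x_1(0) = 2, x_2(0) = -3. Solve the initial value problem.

x_1(t) = -21e^(-3t)sin(2t) + 2e^(-3t)cos(2t), x_2(t) = -13e^(-3t)sin(2t) - 3e^(-3t)cos(2t)

Coefficient matrix A = [[-9, 10], [-4, 3]].
Characteristic polynomial det(A - λI) = λ^2 + 6λ + 13 = 0.
Eigenvalues λ = -3 ± 2i (complex conjugate pair).
For λ=-3+2i: an eigenvector is (2,1) - i(-1,-1) = (2 + i, 1 + i).
A real fundamental pair from Re and Im of e^((-3+2i)t)v: X_1 = e^(-3t)(cos(2t)·(2,1) + sin(2t)·(-1,-1)), X_2 = e^(-3t)(sin(2t)·(2,1) - cos(2t)·(-1,-1)).
General solution: c_1X_1 + c_2X_2.
Applying x_1(0)=2, x_2(0)=-3 gives c_1=5, c_2=-8.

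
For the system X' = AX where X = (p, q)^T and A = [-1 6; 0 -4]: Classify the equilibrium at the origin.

stable node

A = [[-1,6],[0,-4]]; det(A-λI) = λ^2 + 5λ + 4.
λ = -1, -4: both negative.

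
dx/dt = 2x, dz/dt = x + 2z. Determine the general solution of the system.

x(t) = -K_2e^(2t), z(t) = -K_1e^(2t) - K_2te^(2t) - 3K_2e^(2t)

Coefficient matrix A = [[2, 0], [1, 2]].
Characteristic polynomial det(A - λI) = λ^2 - 4λ + 4 = 0.
Single eigenvalue λ = 2 with algebraic multiplicity 2.
Eigenvector v = (0,-1); generalized eigenvector w with (A-λI)w=v is (-1,-3).
General solution: e^(2t)[K_1·v + K_2·(t·v + w)].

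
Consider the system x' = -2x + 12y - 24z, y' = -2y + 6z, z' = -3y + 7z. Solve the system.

Coefficient matrix A = [[-2, 12, -24], [0, -2, 6], [0, -3, 7]].
det(A - λI) = 0 gives eigenvalues λ = -2, 4, 1.
For λ=-2: eigenvector (1,0,0).
For λ=4: eigenvector (-2,1,1).
For λ=1: eigenvector (0,2,1).
General solution: c_1e^(-2t)(1,0,0) + c_2e^(4t)(-2,1,1) + c_3e^(t)(0,2,1).

x(t) = c_1e^(-2t) - 2c_2e^(4t), y(t) = c_2e^(4t) + 2c_3e^(t), z(t) = c_2e^(4t) + c_3e^(t)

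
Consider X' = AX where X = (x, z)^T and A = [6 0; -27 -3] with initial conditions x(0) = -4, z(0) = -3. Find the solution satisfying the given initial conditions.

Coefficient matrix A = [[6, 0], [-27, -3]].
Characteristic polynomial det(A - λI) = λ^2 - 3λ - 18 = 0.
Eigenvalues λ = -3, 6.
For λ=-3: (A-λI) row 1 is [9, 0], so an eigenvector is (0, -1).
For λ=6: (A-λI) row 2 is [-27, -9], so an eigenvector is (-1, 3).
General solution: c_1e^(-3t)(0,-1) + c_2e^(6t)(-1,3).
Applying x(0)=-4, z(0)=-3 gives c_1=15, c_2=4.

x(t) = -4e^(6t), z(t) = 12e^(6t) - 15e^(-3t)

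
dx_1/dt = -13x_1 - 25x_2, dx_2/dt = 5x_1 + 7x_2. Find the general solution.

x_1(t) = C_1e^(-3t)sin(5t) + 2C_1e^(-3t)cos(5t) + 2C_2e^(-3t)sin(5t) - C_2e^(-3t)cos(5t), x_2(t) = -C_1e^(-3t)cos(5t) - C_2e^(-3t)sin(5t)

Coefficient matrix A = [[-13, -25], [5, 7]].
Characteristic polynomial det(A - λI) = λ^2 + 6λ + 34 = 0.
Eigenvalues λ = -3 ± 5i (complex conjugate pair).
For λ=-3+5i: an eigenvector is (2,-1) - i(1,0) = (2 - i, -1).
A real fundamental pair from Re and Im of e^((-3+5i)t)v: X_1 = e^(-3t)(cos(5t)·(2,-1) + sin(5t)·(1,0)), X_2 = e^(-3t)(sin(5t)·(2,-1) - cos(5t)·(1,0)).
General solution: C_1X_1 + C_2X_2.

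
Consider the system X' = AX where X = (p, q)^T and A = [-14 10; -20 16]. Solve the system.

p(t) = -K_1e^(6t) + K_2e^(-4t), q(t) = -2K_1e^(6t) + K_2e^(-4t)

Coefficient matrix A = [[-14, 10], [-20, 16]].
Characteristic polynomial det(A - λI) = λ^2 - 2λ - 24 = 0.
Eigenvalues λ = 6, -4.
For λ=6: (A-λI) row 1 is [-20, 10], so an eigenvector is (-1, -2).
For λ=-4: (A-λI) row 1 is [-10, 10], so an eigenvector is (1, 1).
General solution: K_1e^(6t)(-1,-2) + K_2e^(-4t)(1,1).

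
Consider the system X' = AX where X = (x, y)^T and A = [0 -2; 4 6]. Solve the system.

Coefficient matrix A = [[0, -2], [4, 6]].
Characteristic polynomial det(A - λI) = λ^2 - 6λ + 8 = 0.
Eigenvalues λ = 4, 2.
For λ=4: (A-λI) row 1 is [-4, -2], so an eigenvector is (-1, 2).
For λ=2: (A-λI) row 1 is [-2, -2], so an eigenvector is (-1, 1).
General solution: K_1e^(4t)(-1,2) + K_2e^(2t)(-1,1).

x(t) = -K_1e^(4t) - K_2e^(2t), y(t) = 2K_1e^(4t) + K_2e^(2t)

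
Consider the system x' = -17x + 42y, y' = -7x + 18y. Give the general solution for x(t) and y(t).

Coefficient matrix A = [[-17, 42], [-7, 18]].
Characteristic polynomial det(A - λI) = λ^2 - λ - 12 = 0.
Eigenvalues λ = 4, -3.
For λ=4: (A-λI) row 1 is [-21, 42], so an eigenvector is (-2, -1).
For λ=-3: (A-λI) row 1 is [-14, 42], so an eigenvector is (-3, -1).
General solution: K_1e^(4t)(-2,-1) + K_2e^(-3t)(-3,-1).

x(t) = -2K_1e^(4t) - 3K_2e^(-3t), y(t) = -K_1e^(4t) - K_2e^(-3t)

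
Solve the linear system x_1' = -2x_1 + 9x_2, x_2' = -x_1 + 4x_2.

Coefficient matrix A = [[-2, 9], [-1, 4]].
Characteristic polynomial det(A - λI) = λ^2 - 2λ + 1 = 0.
Single eigenvalue λ = 1 with algebraic multiplicity 2.
Eigenvector v = (3,1); generalized eigenvector w with (A-λI)w=v is (-1,0).
General solution: e^(t)[c_1·v + c_2·(t·v + w)].

x_1(t) = 3c_1e^(t) + 3c_2te^(t) - c_2e^(t), x_2(t) = c_1e^(t) + c_2te^(t)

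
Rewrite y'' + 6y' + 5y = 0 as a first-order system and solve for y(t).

Let x_1 = y, x_2 = y'. Then x_1' = x_2 and x_2' = -5x_1 - 6x_2.
A = [[0,1],[-5,-6]]; det(A-λI) = λ^2 + 6λ + 5.
Eigenvalues λ = -5, -1 with eigenvectors (1,-5), (1,-1).

y(t) = C_1e^(-5t) + C_2e^(-t)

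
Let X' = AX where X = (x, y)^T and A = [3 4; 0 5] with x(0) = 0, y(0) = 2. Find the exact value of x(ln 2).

A = [[3,4],[0,5]]; eigenvalues λ = 5, 3.
Eigenvectors: (-2,-1) for λ=5, (1,0) for λ=3.
From the initial condition, c_1 = -2, c_2 = -4.
x(ln 2) = (-2)(2^5)(-2) + (-4)(2^3)(1) = 96.

96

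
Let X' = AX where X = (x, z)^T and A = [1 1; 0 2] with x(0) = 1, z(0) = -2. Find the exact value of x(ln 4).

-20

A = [[1,1],[0,2]]; eigenvalues λ = 1, 2.
Eigenvectors: (1,0) for λ=1, (-1,-1) for λ=2.
From the initial condition, c_1 = 3, c_2 = 2.
x(ln 4) = (3)(4^1)(1) + (2)(4^2)(-1) = -20.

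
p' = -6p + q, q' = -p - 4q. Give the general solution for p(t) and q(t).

Coefficient matrix A = [[-6, 1], [-1, -4]].
Characteristic polynomial det(A - λI) = λ^2 + 10λ + 25 = 0.
Single eigenvalue λ = -5 with algebraic multiplicity 2.
Eigenvector v = (1,1); generalized eigenvector w with (A-λI)w=v is (-1,0).
General solution: e^(-5t)[C_1·v + C_2·(t·v + w)].

p(t) = C_1e^(-5t) + C_2te^(-5t) - C_2e^(-5t), q(t) = C_1e^(-5t) + C_2te^(-5t)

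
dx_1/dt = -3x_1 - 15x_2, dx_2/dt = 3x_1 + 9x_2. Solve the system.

x_1(t) = -C_1e^(3t)sin(3t) - 2C_1e^(3t)cos(3t) - 2C_2e^(3t)sin(3t) + C_2e^(3t)cos(3t), x_2(t) = C_1e^(3t)cos(3t) + C_2e^(3t)sin(3t)

Coefficient matrix A = [[-3, -15], [3, 9]].
Characteristic polynomial det(A - λI) = λ^2 - 6λ + 18 = 0.
Eigenvalues λ = 3 ± 3i (complex conjugate pair).
For λ=3+3i: an eigenvector is (-2,1) - i(-1,0) = (-2 + i, 1).
A real fundamental pair from Re and Im of e^((3+3i)t)v: X_1 = e^(3t)(cos(3t)·(-2,1) + sin(3t)·(-1,0)), X_2 = e^(3t)(sin(3t)·(-2,1) - cos(3t)·(-1,0)).
General solution: C_1X_1 + C_2X_2.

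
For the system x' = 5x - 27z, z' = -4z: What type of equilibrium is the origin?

A = [[5,-27],[0,-4]]; det(A-λI) = λ^2 - λ - 20.
λ = 5, -4: opposite signs.

saddle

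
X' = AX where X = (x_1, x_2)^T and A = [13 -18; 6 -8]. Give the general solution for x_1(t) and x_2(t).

x_1(t) = -2c_1e^(4t) + 3c_2e^(t), x_2(t) = -c_1e^(4t) + 2c_2e^(t)

Coefficient matrix A = [[13, -18], [6, -8]].
Characteristic polynomial det(A - λI) = λ^2 - 5λ + 4 = 0.
Eigenvalues λ = 4, 1.
For λ=4: (A-λI) row 1 is [9, -18], so an eigenvector is (-2, -1).
For λ=1: (A-λI) row 1 is [12, -18], so an eigenvector is (3, 2).
General solution: c_1e^(4t)(-2,-1) + c_2e^(t)(3,2).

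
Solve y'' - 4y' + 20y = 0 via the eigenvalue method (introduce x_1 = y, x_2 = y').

y(t) = C_1e^(2t)cos(4t) + C_2e^(2t)sin(4t)

Let x_1 = y, x_2 = y'. Then x_1' = x_2 and x_2' = -20x_1 + 4x_2.
A = [[0,1],[-20,4]]; det(A-λI) = λ^2 - 4λ + 20.
Eigenvalues λ = 2 ± 4i.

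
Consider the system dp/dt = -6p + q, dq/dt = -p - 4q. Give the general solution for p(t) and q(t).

Coefficient matrix A = [[-6, 1], [-1, -4]].
Characteristic polynomial det(A - λI) = λ^2 + 10λ + 25 = 0.
Single eigenvalue λ = -5 with algebraic multiplicity 2.
Eigenvector v = (1,1); generalized eigenvector w with (A-λI)w=v is (-2,-1).
General solution: e^(-5t)[C_1·v + C_2·(t·v + w)].

p(t) = C_1e^(-5t) + C_2te^(-5t) - 2C_2e^(-5t), q(t) = C_1e^(-5t) + C_2te^(-5t) - C_2e^(-5t)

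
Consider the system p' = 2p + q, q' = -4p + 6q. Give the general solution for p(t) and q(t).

p(t) = -c_1e^(4t) - c_2te^(4t) - c_2e^(4t), q(t) = -2c_1e^(4t) - 2c_2te^(4t) - 3c_2e^(4t)

Coefficient matrix A = [[2, 1], [-4, 6]].
Characteristic polynomial det(A - λI) = λ^2 - 8λ + 16 = 0.
Single eigenvalue λ = 4 with algebraic multiplicity 2.
Eigenvector v = (-1,-2); generalized eigenvector w with (A-λI)w=v is (-1,-3).
General solution: e^(4t)[c_1·v + c_2·(t·v + w)].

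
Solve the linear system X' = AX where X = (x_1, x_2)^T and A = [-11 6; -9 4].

x_1(t) = C_1e^(-5t) + 2C_2e^(-2t), x_2(t) = C_1e^(-5t) + 3C_2e^(-2t)

Coefficient matrix A = [[-11, 6], [-9, 4]].
Characteristic polynomial det(A - λI) = λ^2 + 7λ + 10 = 0.
Eigenvalues λ = -5, -2.
For λ=-5: (A-λI) row 1 is [-6, 6], so an eigenvector is (1, 1).
For λ=-2: (A-λI) row 1 is [-9, 6], so an eigenvector is (2, 3).
General solution: C_1e^(-5t)(1,1) + C_2e^(-2t)(2,3).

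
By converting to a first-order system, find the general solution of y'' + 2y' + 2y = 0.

Let x_1 = y, x_2 = y'. Then x_1' = x_2 and x_2' = -2x_1 - 2x_2.
A = [[0,1],[-2,-2]]; det(A-λI) = λ^2 + 2λ + 2.
Eigenvalues λ = -1 ± i.

y(t) = K_1e^(-t)cos(t) + K_2e^(-t)sin(t)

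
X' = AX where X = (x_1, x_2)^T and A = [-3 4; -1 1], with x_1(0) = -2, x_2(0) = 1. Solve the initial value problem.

Coefficient matrix A = [[-3, 4], [-1, 1]].
Characteristic polynomial det(A - λI) = λ^2 + 2λ + 1 = 0.
Single eigenvalue λ = -1 with algebraic multiplicity 2.
Eigenvector v = (-2,-1); generalized eigenvector w with (A-λI)w=v is (1,0).
General solution: e^(-t)[K_1·v + K_2·(t·v + w)].
Applying x_1(0)=-2, x_2(0)=1 gives K_1=-1, K_2=-4.

x_1(t) = 8te^(-t) - 2e^(-t), x_2(t) = 4te^(-t) + e^(-t)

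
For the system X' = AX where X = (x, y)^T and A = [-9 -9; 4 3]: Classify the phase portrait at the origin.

stable improper node

A = [[-9,-9],[4,3]]; det(A-λI) = λ^2 + 6λ + 9.
repeated λ = -3 with a single eigenvector.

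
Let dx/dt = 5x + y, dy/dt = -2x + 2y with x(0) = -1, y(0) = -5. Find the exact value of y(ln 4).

A = [[5,1],[-2,2]]; eigenvalues λ = 3, 4.
Eigenvectors: (-1,2) for λ=3, (-1,1) for λ=4.
From the initial condition, c_1 = -6, c_2 = 7.
y(ln 4) = (-6)(4^3)(2) + (7)(4^4)(1) = 1024.

1024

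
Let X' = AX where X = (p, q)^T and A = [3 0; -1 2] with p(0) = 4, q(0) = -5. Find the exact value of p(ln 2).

32

A = [[3,0],[-1,2]]; eigenvalues λ = 2, 3.
Eigenvectors: (0,1) for λ=2, (1,-1) for λ=3.
From the initial condition, c_1 = -1, c_2 = 4.
p(ln 2) = (-1)(2^2)(0) + (4)(2^3)(1) = 32.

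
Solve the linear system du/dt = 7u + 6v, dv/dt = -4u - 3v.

Coefficient matrix A = [[7, 6], [-4, -3]].
Characteristic polynomial det(A - λI) = λ^2 - 4λ + 3 = 0.
Eigenvalues λ = 1, 3.
For λ=1: (A-λI) row 1 is [6, 6], so an eigenvector is (-1, 1).
For λ=3: (A-λI) row 1 is [4, 6], so an eigenvector is (-3, 2).
General solution: c_1e^(t)(-1,1) + c_2e^(3t)(-3,2).

u(t) = -c_1e^(t) - 3c_2e^(3t), v(t) = c_1e^(t) + 2c_2e^(3t)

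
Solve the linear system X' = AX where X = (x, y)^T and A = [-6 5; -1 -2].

Coefficient matrix A = [[-6, 5], [-1, -2]].
Characteristic polynomial det(A - λI) = λ^2 + 8λ + 17 = 0.
Eigenvalues λ = -4 ± i (complex conjugate pair).
For λ=-4+i: an eigenvector is (1,0) - i(-2,-1) = (1 + 2i, 0 + i).
A real fundamental pair from Re and Im of e^((-4+i)t)v: X_1 = e^(-4t)(cos(t)·(1,0) + sin(t)·(-2,-1)), X_2 = e^(-4t)(sin(t)·(1,0) - cos(t)·(-2,-1)).
General solution: C_1X_1 + C_2X_2.

x(t) = -2C_1e^(-4t)sin(t) + C_1e^(-4t)cos(t) + C_2e^(-4t)sin(t) + 2C_2e^(-4t)cos(t), y(t) = -C_1e^(-4t)sin(t) + C_2e^(-4t)cos(t)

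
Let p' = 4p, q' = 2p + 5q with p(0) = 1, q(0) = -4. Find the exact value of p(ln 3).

A = [[4,0],[2,5]]; eigenvalues λ = 4, 5.
Eigenvectors: (1,-2) for λ=4, (0,1) for λ=5.
From the initial condition, c_1 = 1, c_2 = -2.
p(ln 3) = (1)(3^4)(1) + (-2)(3^5)(0) = 81.

81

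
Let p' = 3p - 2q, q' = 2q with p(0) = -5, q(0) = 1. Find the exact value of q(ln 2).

4

A = [[3,-2],[0,2]]; eigenvalues λ = 3, 2.
Eigenvectors: (-1,0) for λ=3, (-2,-1) for λ=2.
From the initial condition, c_1 = 7, c_2 = -1.
q(ln 2) = (7)(2^3)(0) + (-1)(2^2)(-1) = 4.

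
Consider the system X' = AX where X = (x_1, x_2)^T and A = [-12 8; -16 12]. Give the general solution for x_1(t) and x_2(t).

Coefficient matrix A = [[-12, 8], [-16, 12]].
Characteristic polynomial det(A - λI) = λ^2 - 16 = 0.
Eigenvalues λ = -4, 4.
For λ=-4: (A-λI) row 1 is [-8, 8], so an eigenvector is (1, 1).
For λ=4: (A-λI) row 1 is [-16, 8], so an eigenvector is (1, 2).
General solution: C_1e^(-4t)(1,1) + C_2e^(4t)(1,2).

x_1(t) = C_1e^(-4t) + C_2e^(4t), x_2(t) = C_1e^(-4t) + 2C_2e^(4t)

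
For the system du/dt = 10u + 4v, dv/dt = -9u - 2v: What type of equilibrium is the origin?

A = [[10,4],[-9,-2]]; det(A-λI) = λ^2 - 8λ + 16.
repeated λ = 4 with a single eigenvector.

unstable improper node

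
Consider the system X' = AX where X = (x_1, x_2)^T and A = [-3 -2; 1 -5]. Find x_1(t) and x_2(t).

x_1(t) = c_1e^(-4t)sin(t) - c_1e^(-4t)cos(t) - c_2e^(-4t)sin(t) - c_2e^(-4t)cos(t), x_2(t) = -c_1e^(-4t)cos(t) - c_2e^(-4t)sin(t)

Coefficient matrix A = [[-3, -2], [1, -5]].
Characteristic polynomial det(A - λI) = λ^2 + 8λ + 17 = 0.
Eigenvalues λ = -4 ± i (complex conjugate pair).
For λ=-4+i: an eigenvector is (-1,-1) - i(1,0) = (-1 - i, -1).
A real fundamental pair from Re and Im of e^((-4+i)t)v: X_1 = e^(-4t)(cos(t)·(-1,-1) + sin(t)·(1,0)), X_2 = e^(-4t)(sin(t)·(-1,-1) - cos(t)·(1,0)).
General solution: c_1X_1 + c_2X_2.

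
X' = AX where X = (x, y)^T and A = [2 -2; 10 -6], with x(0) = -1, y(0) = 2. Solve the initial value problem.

Coefficient matrix A = [[2, -2], [10, -6]].
Characteristic polynomial det(A - λI) = λ^2 + 4λ + 8 = 0.
Eigenvalues λ = -2 ± 2i (complex conjugate pair).
For λ=-2+2i: an eigenvector is (-1,-2) - i(0,-1) = (-1, -2 + i).
A real fundamental pair from Re and Im of e^((-2+2i)t)v: X_1 = e^(-2t)(cos(2t)·(-1,-2) + sin(2t)·(0,-1)), X_2 = e^(-2t)(sin(2t)·(-1,-2) - cos(2t)·(0,-1)).
General solution: K_1X_1 + K_2X_2.
Applying x(0)=-1, y(0)=2 gives K_1=1, K_2=4.

x(t) = -4e^(-2t)sin(2t) - e^(-2t)cos(2t), y(t) = -9e^(-2t)sin(2t) + 2e^(-2t)cos(2t)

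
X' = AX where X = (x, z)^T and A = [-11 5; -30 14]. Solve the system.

x(t) = -C_1e^(-t) + C_2e^(4t), z(t) = -2C_1e^(-t) + 3C_2e^(4t)

Coefficient matrix A = [[-11, 5], [-30, 14]].
Characteristic polynomial det(A - λI) = λ^2 - 3λ - 4 = 0.
Eigenvalues λ = -1, 4.
For λ=-1: (A-λI) row 1 is [-10, 5], so an eigenvector is (-1, -2).
For λ=4: (A-λI) row 1 is [-15, 5], so an eigenvector is (1, 3).
General solution: C_1e^(-t)(-1,-2) + C_2e^(4t)(1,3).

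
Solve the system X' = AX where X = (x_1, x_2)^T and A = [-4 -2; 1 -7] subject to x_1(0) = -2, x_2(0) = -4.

Coefficient matrix A = [[-4, -2], [1, -7]].
Characteristic polynomial det(A - λI) = λ^2 + 11λ + 30 = 0.
Eigenvalues λ = -6, -5.
For λ=-6: (A-λI) row 1 is [2, -2], so an eigenvector is (-1, -1).
For λ=-5: (A-λI) row 1 is [1, -2], so an eigenvector is (2, 1).
General solution: C_1e^(-6t)(-1,-1) + C_2e^(-5t)(2,1).
Applying x_1(0)=-2, x_2(0)=-4 gives C_1=6, C_2=2.

x_1(t) = 4e^(-5t) - 6e^(-6t), x_2(t) = 2e^(-5t) - 6e^(-6t)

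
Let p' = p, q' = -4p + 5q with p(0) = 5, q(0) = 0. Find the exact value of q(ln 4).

-5100

A = [[1,0],[-4,5]]; eigenvalues λ = 5, 1.
Eigenvectors: (0,1) for λ=5, (-1,-1) for λ=1.
From the initial condition, c_1 = -5, c_2 = -5.
q(ln 4) = (-5)(4^5)(1) + (-5)(4^1)(-1) = -5100.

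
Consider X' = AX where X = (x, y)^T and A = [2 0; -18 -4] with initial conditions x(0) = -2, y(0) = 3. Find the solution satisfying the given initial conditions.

x(t) = -2e^(2t), y(t) = 6e^(2t) - 3e^(-4t)

Coefficient matrix A = [[2, 0], [-18, -4]].
Characteristic polynomial det(A - λI) = λ^2 + 2λ - 8 = 0.
Eigenvalues λ = -4, 2.
For λ=-4: (A-λI) row 1 is [6, 0], so an eigenvector is (0, 1).
For λ=2: (A-λI) row 2 is [-18, -6], so an eigenvector is (-1, 3).
General solution: C_1e^(-4t)(0,1) + C_2e^(2t)(-1,3).
Applying x(0)=-2, y(0)=3 gives C_1=-3, C_2=2.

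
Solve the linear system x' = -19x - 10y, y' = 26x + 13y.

x(t) = 2K_1e^(-3t)sin(2t) + K_1e^(-3t)cos(2t) + K_2e^(-3t)sin(2t) - 2K_2e^(-3t)cos(2t), y(t) = -3K_1e^(-3t)sin(2t) - 2K_1e^(-3t)cos(2t) - 2K_2e^(-3t)sin(2t) + 3K_2e^(-3t)cos(2t)

Coefficient matrix A = [[-19, -10], [26, 13]].
Characteristic polynomial det(A - λI) = λ^2 + 6λ + 13 = 0.
Eigenvalues λ = -3 ± 2i (complex conjugate pair).
For λ=-3+2i: an eigenvector is (1,-2) - i(2,-3) = (1 - 2i, -2 + 3i).
A real fundamental pair from Re and Im of e^((-3+2i)t)v: X_1 = e^(-3t)(cos(2t)·(1,-2) + sin(2t)·(2,-3)), X_2 = e^(-3t)(sin(2t)·(1,-2) - cos(2t)·(2,-3)).
General solution: K_1X_1 + K_2X_2.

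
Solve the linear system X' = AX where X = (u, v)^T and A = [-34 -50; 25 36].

Coefficient matrix A = [[-34, -50], [25, 36]].
Characteristic polynomial det(A - λI) = λ^2 - 2λ + 26 = 0.
Eigenvalues λ = 1 ± 5i (complex conjugate pair).
For λ=1+5i: an eigenvector is (1,-1) - i(3,-2) = (1 - 3i, -1 + 2i).
A real fundamental pair from Re and Im of e^((1+5i)t)v: X_1 = e^(t)(cos(5t)·(1,-1) + sin(5t)·(3,-2)), X_2 = e^(t)(sin(5t)·(1,-1) - cos(5t)·(3,-2)).
General solution: c_1X_1 + c_2X_2.

u(t) = 3c_1e^(t)sin(5t) + c_1e^(t)cos(5t) + c_2e^(t)sin(5t) - 3c_2e^(t)cos(5t), v(t) = -2c_1e^(t)sin(5t) - c_1e^(t)cos(5t) - c_2e^(t)sin(5t) + 2c_2e^(t)cos(5t)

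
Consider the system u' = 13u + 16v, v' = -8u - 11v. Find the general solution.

Coefficient matrix A = [[13, 16], [-8, -11]].
Characteristic polynomial det(A - λI) = λ^2 - 2λ - 15 = 0.
Eigenvalues λ = -3, 5.
For λ=-3: (A-λI) row 1 is [16, 16], so an eigenvector is (-1, 1).
For λ=5: (A-λI) row 1 is [8, 16], so an eigenvector is (2, -1).
General solution: C_1e^(-3t)(-1,1) + C_2e^(5t)(2,-1).

u(t) = -C_1e^(-3t) + 2C_2e^(5t), v(t) = C_1e^(-3t) - C_2e^(5t)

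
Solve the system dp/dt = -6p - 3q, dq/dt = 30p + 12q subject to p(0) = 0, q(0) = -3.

Coefficient matrix A = [[-6, -3], [30, 12]].
Characteristic polynomial det(A - λI) = λ^2 - 6λ + 18 = 0.
Eigenvalues λ = 3 ± 3i (complex conjugate pair).
For λ=3+3i: an eigenvector is (1,-3) - i(0,1) = (1, -3 - i).
A real fundamental pair from Re and Im of e^((3+3i)t)v: X_1 = e^(3t)(cos(3t)·(1,-3) + sin(3t)·(0,1)), X_2 = e^(3t)(sin(3t)·(1,-3) - cos(3t)·(0,1)).
General solution: K_1X_1 + K_2X_2.
Applying p(0)=0, q(0)=-3 gives K_1=0, K_2=3.

p(t) = 3e^(3t)sin(3t), q(t) = -9e^(3t)sin(3t) - 3e^(3t)cos(3t)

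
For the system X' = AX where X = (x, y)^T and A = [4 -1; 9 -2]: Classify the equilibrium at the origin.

unstable improper node

A = [[4,-1],[9,-2]]; det(A-λI) = λ^2 - 2λ + 1.
repeated λ = 1 with a single eigenvector.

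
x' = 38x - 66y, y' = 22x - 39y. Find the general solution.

Coefficient matrix A = [[38, -66], [22, -39]].
Characteristic polynomial det(A - λI) = λ^2 + λ - 30 = 0.
Eigenvalues λ = -6, 5.
For λ=-6: (A-λI) row 1 is [44, -66], so an eigenvector is (3, 2).
For λ=5: (A-λI) row 1 is [33, -66], so an eigenvector is (-2, -1).
General solution: C_1e^(-6t)(3,2) + C_2e^(5t)(-2,-1).

x(t) = 3C_1e^(-6t) - 2C_2e^(5t), y(t) = 2C_1e^(-6t) - C_2e^(5t)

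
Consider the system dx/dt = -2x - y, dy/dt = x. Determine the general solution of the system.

x(t) = -K_1e^(-t) - K_2te^(-t) - K_2e^(-t), y(t) = K_1e^(-t) + K_2te^(-t) + 2K_2e^(-t)

Coefficient matrix A = [[-2, -1], [1, 0]].
Characteristic polynomial det(A - λI) = λ^2 + 2λ + 1 = 0.
Single eigenvalue λ = -1 with algebraic multiplicity 2.
Eigenvector v = (-1,1); generalized eigenvector w with (A-λI)w=v is (-1,2).
General solution: e^(-t)[K_1·v + K_2·(t·v + w)].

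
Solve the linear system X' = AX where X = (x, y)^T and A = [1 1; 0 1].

Coefficient matrix A = [[1, 1], [0, 1]].
Characteristic polynomial det(A - λI) = λ^2 - 2λ + 1 = 0.
Single eigenvalue λ = 1 with algebraic multiplicity 2.
Eigenvector v = (-1,0); generalized eigenvector w with (A-λI)w=v is (-2,-1).
General solution: e^(t)[C_1·v + C_2·(t·v + w)].

x(t) = -C_1e^(t) - C_2te^(t) - 2C_2e^(t), y(t) = -C_2e^(t)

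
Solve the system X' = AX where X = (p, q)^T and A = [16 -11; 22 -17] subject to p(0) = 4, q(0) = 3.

p(t) = 5e^(5t) - e^(-6t), q(t) = 5e^(5t) - 2e^(-6t)

Coefficient matrix A = [[16, -11], [22, -17]].
Characteristic polynomial det(A - λI) = λ^2 + λ - 30 = 0.
Eigenvalues λ = 5, -6.
For λ=5: (A-λI) row 1 is [11, -11], so an eigenvector is (1, 1).
For λ=-6: (A-λI) row 1 is [22, -11], so an eigenvector is (-1, -2).
General solution: C_1e^(5t)(1,1) + C_2e^(-6t)(-1,-2).
Applying p(0)=4, q(0)=3 gives C_1=5, C_2=1.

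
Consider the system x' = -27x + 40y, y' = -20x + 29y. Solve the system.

Coefficient matrix A = [[-27, 40], [-20, 29]].
Characteristic polynomial det(A - λI) = λ^2 - 2λ + 17 = 0.
Eigenvalues λ = 1 ± 4i (complex conjugate pair).
For λ=1+4i: an eigenvector is (-3,-2) - i(1,1) = (-3 - i, -2 - i).
A real fundamental pair from Re and Im of e^((1+4i)t)v: X_1 = e^(t)(cos(4t)·(-3,-2) + sin(4t)·(1,1)), X_2 = e^(t)(sin(4t)·(-3,-2) - cos(4t)·(1,1)).
General solution: K_1X_1 + K_2X_2.

x(t) = K_1e^(t)sin(4t) - 3K_1e^(t)cos(4t) - 3K_2e^(t)sin(4t) - K_2e^(t)cos(4t), y(t) = K_1e^(t)sin(4t) - 2K_1e^(t)cos(4t) - 2K_2e^(t)sin(4t) - K_2e^(t)cos(4t)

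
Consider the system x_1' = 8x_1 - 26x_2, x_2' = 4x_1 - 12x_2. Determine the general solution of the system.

Coefficient matrix A = [[8, -26], [4, -12]].
Characteristic polynomial det(A - λI) = λ^2 + 4λ + 8 = 0.
Eigenvalues λ = -2 ± 2i (complex conjugate pair).
For λ=-2+2i: an eigenvector is (-2,-1) - i(3,1) = (-2 - 3i, -1 - i).
A real fundamental pair from Re and Im of e^((-2+2i)t)v: X_1 = e^(-2t)(cos(2t)·(-2,-1) + sin(2t)·(3,1)), X_2 = e^(-2t)(sin(2t)·(-2,-1) - cos(2t)·(3,1)).
General solution: K_1X_1 + K_2X_2.

x_1(t) = 3K_1e^(-2t)sin(2t) - 2K_1e^(-2t)cos(2t) - 2K_2e^(-2t)sin(2t) - 3K_2e^(-2t)cos(2t), x_2(t) = K_1e^(-2t)sin(2t) - K_1e^(-2t)cos(2t) - K_2e^(-2t)sin(2t) - K_2e^(-2t)cos(2t)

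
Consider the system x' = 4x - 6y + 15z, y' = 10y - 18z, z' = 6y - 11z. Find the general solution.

Coefficient matrix A = [[4, -6, 15], [0, 10, -18], [0, 6, -11]].
det(A - λI) = 0 gives eigenvalues λ = 1, -2, 4.
For λ=1: eigenvector (1,-2,-1).
For λ=-2: eigenvector (2,-3,-2).
For λ=4: eigenvector (1,0,0).
General solution: c_1e^(t)(1,-2,-1) + c_2e^(-2t)(2,-3,-2) + c_3e^(4t)(1,0,0).

x(t) = c_1e^(t) + 2c_2e^(-2t) + c_3e^(4t), y(t) = -2c_1e^(t) - 3c_2e^(-2t), z(t) = -c_1e^(t) - 2c_2e^(-2t)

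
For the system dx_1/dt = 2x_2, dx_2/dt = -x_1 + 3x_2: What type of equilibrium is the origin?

unstable node

A = [[0,2],[-1,3]]; det(A-λI) = λ^2 - 3λ + 2.
λ = 1, 2: both positive.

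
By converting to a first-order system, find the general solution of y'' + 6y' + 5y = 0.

Let x_1 = y, x_2 = y'. Then x_1' = x_2 and x_2' = -5x_1 - 6x_2.
A = [[0,1],[-5,-6]]; det(A-λI) = λ^2 + 6λ + 5.
Eigenvalues λ = -1, -5 with eigenvectors (1,-1), (1,-5).

y(t) = K_1e^(-t) + K_2e^(-5t)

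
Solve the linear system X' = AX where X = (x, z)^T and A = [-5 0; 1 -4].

Coefficient matrix A = [[-5, 0], [1, -4]].
Characteristic polynomial det(A - λI) = λ^2 + 9λ + 20 = 0.
Eigenvalues λ = -5, -4.
For λ=-5: (A-λI) row 2 is [1, 1], so an eigenvector is (-1, 1).
For λ=-4: (A-λI) row 1 is [-1, 0], so an eigenvector is (0, -1).
General solution: c_1e^(-5t)(-1,1) + c_2e^(-4t)(0,-1).

x(t) = -c_1e^(-5t), z(t) = c_1e^(-5t) - c_2e^(-4t)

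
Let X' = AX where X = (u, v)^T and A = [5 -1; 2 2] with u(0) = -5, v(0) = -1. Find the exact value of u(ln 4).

-2048

A = [[5,-1],[2,2]]; eigenvalues λ = 4, 3.
Eigenvectors: (1,1) for λ=4, (-1,-2) for λ=3.
From the initial condition, c_1 = -9, c_2 = -4.
u(ln 4) = (-9)(4^4)(1) + (-4)(4^3)(-1) = -2048.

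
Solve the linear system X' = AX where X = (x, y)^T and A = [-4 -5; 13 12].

Coefficient matrix A = [[-4, -5], [13, 12]].
Characteristic polynomial det(A - λI) = λ^2 - 8λ + 17 = 0.
Eigenvalues λ = 4 ± i (complex conjugate pair).
For λ=4+i: an eigenvector is (2,-3) - i(-1,2) = (2 + i, -3 - 2i).
A real fundamental pair from Re and Im of e^((4+i)t)v: X_1 = e^(4t)(cos(t)·(2,-3) + sin(t)·(-1,2)), X_2 = e^(4t)(sin(t)·(2,-3) - cos(t)·(-1,2)).
General solution: K_1X_1 + K_2X_2.

x(t) = -K_1e^(4t)sin(t) + 2K_1e^(4t)cos(t) + 2K_2e^(4t)sin(t) + K_2e^(4t)cos(t), y(t) = 2K_1e^(4t)sin(t) - 3K_1e^(4t)cos(t) - 3K_2e^(4t)sin(t) - 2K_2e^(4t)cos(t)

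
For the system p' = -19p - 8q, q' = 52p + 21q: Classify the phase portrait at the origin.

A = [[-19,-8],[52,21]]; det(A-λI) = λ^2 - 2λ + 17.
λ = 1 ± 4i: positive real part.

unstable spiral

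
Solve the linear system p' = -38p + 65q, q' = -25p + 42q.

p(t) = 3C_1e^(2t)sin(5t) - 2C_1e^(2t)cos(5t) - 2C_2e^(2t)sin(5t) - 3C_2e^(2t)cos(5t), q(t) = 2C_1e^(2t)sin(5t) - C_1e^(2t)cos(5t) - C_2e^(2t)sin(5t) - 2C_2e^(2t)cos(5t)

Coefficient matrix A = [[-38, 65], [-25, 42]].
Characteristic polynomial det(A - λI) = λ^2 - 4λ + 29 = 0.
Eigenvalues λ = 2 ± 5i (complex conjugate pair).
For λ=2+5i: an eigenvector is (-2,-1) - i(3,2) = (-2 - 3i, -1 - 2i).
A real fundamental pair from Re and Im of e^((2+5i)t)v: X_1 = e^(2t)(cos(5t)·(-2,-1) + sin(5t)·(3,2)), X_2 = e^(2t)(sin(5t)·(-2,-1) - cos(5t)·(3,2)).
General solution: C_1X_1 + C_2X_2.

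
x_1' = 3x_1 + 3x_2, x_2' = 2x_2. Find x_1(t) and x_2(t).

Coefficient matrix A = [[3, 3], [0, 2]].
Characteristic polynomial det(A - λI) = λ^2 - 5λ + 6 = 0.
Eigenvalues λ = 3, 2.
For λ=3: (A-λI) row 1 is [0, 3], so an eigenvector is (-1, 0).
For λ=2: (A-λI) row 1 is [1, 3], so an eigenvector is (3, -1).
General solution: c_1e^(3t)(-1,0) + c_2e^(2t)(3,-1).

x_1(t) = -c_1e^(3t) + 3c_2e^(2t), x_2(t) = -c_2e^(2t)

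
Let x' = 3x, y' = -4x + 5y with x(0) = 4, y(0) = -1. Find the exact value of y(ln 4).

-8704

A = [[3,0],[-4,5]]; eigenvalues λ = 3, 5.
Eigenvectors: (1,2) for λ=3, (0,1) for λ=5.
From the initial condition, c_1 = 4, c_2 = -9.
y(ln 4) = (4)(4^3)(2) + (-9)(4^5)(1) = -8704.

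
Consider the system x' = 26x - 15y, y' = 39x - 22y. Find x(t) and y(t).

x(t) = -2C_1e^(2t)sin(3t) + C_1e^(2t)cos(3t) + C_2e^(2t)sin(3t) + 2C_2e^(2t)cos(3t), y(t) = -3C_1e^(2t)sin(3t) + 2C_1e^(2t)cos(3t) + 2C_2e^(2t)sin(3t) + 3C_2e^(2t)cos(3t)

Coefficient matrix A = [[26, -15], [39, -22]].
Characteristic polynomial det(A - λI) = λ^2 - 4λ + 13 = 0.
Eigenvalues λ = 2 ± 3i (complex conjugate pair).
For λ=2+3i: an eigenvector is (1,2) - i(-2,-3) = (1 + 2i, 2 + 3i).
A real fundamental pair from Re and Im of e^((2+3i)t)v: X_1 = e^(2t)(cos(3t)·(1,2) + sin(3t)·(-2,-3)), X_2 = e^(2t)(sin(3t)·(1,2) - cos(3t)·(-2,-3)).
General solution: C_1X_1 + C_2X_2.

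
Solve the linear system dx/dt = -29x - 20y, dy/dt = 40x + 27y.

Coefficient matrix A = [[-29, -20], [40, 27]].
Characteristic polynomial det(A - λI) = λ^2 + 2λ + 17 = 0.
Eigenvalues λ = -1 ± 4i (complex conjugate pair).
For λ=-1+4i: an eigenvector is (-1,1) - i(2,-3) = (-1 - 2i, 1 + 3i).
A real fundamental pair from Re and Im of e^((-1+4i)t)v: X_1 = e^(-t)(cos(4t)·(-1,1) + sin(4t)·(2,-3)), X_2 = e^(-t)(sin(4t)·(-1,1) - cos(4t)·(2,-3)).
General solution: c_1X_1 + c_2X_2.

x(t) = 2c_1e^(-t)sin(4t) - c_1e^(-t)cos(4t) - c_2e^(-t)sin(4t) - 2c_2e^(-t)cos(4t), y(t) = -3c_1e^(-t)sin(4t) + c_1e^(-t)cos(4t) + c_2e^(-t)sin(4t) + 3c_2e^(-t)cos(4t)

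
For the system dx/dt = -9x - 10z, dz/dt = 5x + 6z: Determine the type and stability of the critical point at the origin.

A = [[-9,-10],[5,6]]; det(A-λI) = λ^2 + 3λ - 4.
λ = 1, -4: opposite signs.

saddle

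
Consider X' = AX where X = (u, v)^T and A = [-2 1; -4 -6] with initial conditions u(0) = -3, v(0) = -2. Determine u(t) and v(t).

u(t) = -8te^(-4t) - 3e^(-4t), v(t) = 16te^(-4t) - 2e^(-4t)

Coefficient matrix A = [[-2, 1], [-4, -6]].
Characteristic polynomial det(A - λI) = λ^2 + 8λ + 16 = 0.
Single eigenvalue λ = -4 with algebraic multiplicity 2.
Eigenvector v = (1,-2); generalized eigenvector w with (A-λI)w=v is (2,-3).
General solution: e^(-4t)[c_1·v + c_2·(t·v + w)].
Applying u(0)=-3, v(0)=-2 gives c_1=13, c_2=-8.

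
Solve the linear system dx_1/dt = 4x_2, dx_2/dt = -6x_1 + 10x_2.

Coefficient matrix A = [[0, 4], [-6, 10]].
Characteristic polynomial det(A - λI) = λ^2 - 10λ + 24 = 0.
Eigenvalues λ = 6, 4.
For λ=6: (A-λI) row 1 is [-6, 4], so an eigenvector is (-2, -3).
For λ=4: (A-λI) row 1 is [-4, 4], so an eigenvector is (1, 1).
General solution: C_1e^(6t)(-2,-3) + C_2e^(4t)(1,1).

x_1(t) = -2C_1e^(6t) + C_2e^(4t), x_2(t) = -3C_1e^(6t) + C_2e^(4t)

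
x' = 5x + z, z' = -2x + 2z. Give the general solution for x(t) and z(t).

x(t) = -C_1e^(3t) + C_2e^(4t), z(t) = 2C_1e^(3t) - C_2e^(4t)

Coefficient matrix A = [[5, 1], [-2, 2]].
Characteristic polynomial det(A - λI) = λ^2 - 7λ + 12 = 0.
Eigenvalues λ = 3, 4.
For λ=3: (A-λI) row 1 is [2, 1], so an eigenvector is (-1, 2).
For λ=4: (A-λI) row 1 is [1, 1], so an eigenvector is (1, -1).
General solution: C_1e^(3t)(-1,2) + C_2e^(4t)(1,-1).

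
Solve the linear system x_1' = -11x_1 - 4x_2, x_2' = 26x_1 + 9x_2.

Coefficient matrix A = [[-11, -4], [26, 9]].
Characteristic polynomial det(A - λI) = λ^2 + 2λ + 5 = 0.
Eigenvalues λ = -1 ± 2i (complex conjugate pair).
For λ=-1+2i: an eigenvector is (1,-3) - i(1,-2) = (1 - i, -3 + 2i).
A real fundamental pair from Re and Im of e^((-1+2i)t)v: X_1 = e^(-t)(cos(2t)·(1,-3) + sin(2t)·(1,-2)), X_2 = e^(-t)(sin(2t)·(1,-3) - cos(2t)·(1,-2)).
General solution: c_1X_1 + c_2X_2.

x_1(t) = c_1e^(-t)sin(2t) + c_1e^(-t)cos(2t) + c_2e^(-t)sin(2t) - c_2e^(-t)cos(2t), x_2(t) = -2c_1e^(-t)sin(2t) - 3c_1e^(-t)cos(2t) - 3c_2e^(-t)sin(2t) + 2c_2e^(-t)cos(2t)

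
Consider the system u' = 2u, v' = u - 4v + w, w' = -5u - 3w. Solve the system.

u(t) = -K_3e^(2t), v(t) = K_1e^(-4t) + K_2e^(-3t), w(t) = K_2e^(-3t) + K_3e^(2t)

Coefficient matrix A = [[2, 0, 0], [1, -4, 1], [-5, 0, -3]].
det(A - λI) = 0 gives eigenvalues λ = -4, -3, 2.
For λ=-4: eigenvector (0,1,0).
For λ=-3: eigenvector (0,1,1).
For λ=2: eigenvector (-1,0,1).
General solution: K_1e^(-4t)(0,1,0) + K_2e^(-3t)(0,1,1) + K_3e^(2t)(-1,0,1).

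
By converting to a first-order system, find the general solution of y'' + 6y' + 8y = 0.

Let x_1 = y, x_2 = y'. Then x_1' = x_2 and x_2' = -8x_1 - 6x_2.
A = [[0,1],[-8,-6]]; det(A-λI) = λ^2 + 6λ + 8.
Eigenvalues λ = -4, -2 with eigenvectors (1,-4), (1,-2).

y(t) = K_1e^(-4t) + K_2e^(-2t)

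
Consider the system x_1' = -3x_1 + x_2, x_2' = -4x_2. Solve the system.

x_1(t) = K_1e^(-3t) + K_2e^(-4t), x_2(t) = -K_2e^(-4t)

Coefficient matrix A = [[-3, 1], [0, -4]].
Characteristic polynomial det(A - λI) = λ^2 + 7λ + 12 = 0.
Eigenvalues λ = -3, -4.
For λ=-3: (A-λI) row 1 is [0, 1], so an eigenvector is (1, 0).
For λ=-4: (A-λI) row 1 is [1, 1], so an eigenvector is (1, -1).
General solution: K_1e^(-3t)(1,0) + K_2e^(-4t)(1,-1).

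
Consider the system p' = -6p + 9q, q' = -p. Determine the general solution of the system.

Coefficient matrix A = [[-6, 9], [-1, 0]].
Characteristic polynomial det(A - λI) = λ^2 + 6λ + 9 = 0.
Single eigenvalue λ = -3 with algebraic multiplicity 2.
Eigenvector v = (-3,-1); generalized eigenvector w with (A-λI)w=v is (1,0).
General solution: e^(-3t)[K_1·v + K_2·(t·v + w)].

p(t) = -3K_1e^(-3t) - 3K_2te^(-3t) + K_2e^(-3t), q(t) = -K_1e^(-3t) - K_2te^(-3t)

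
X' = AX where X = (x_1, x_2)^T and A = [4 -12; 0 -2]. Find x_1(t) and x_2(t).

Coefficient matrix A = [[4, -12], [0, -2]].
Characteristic polynomial det(A - λI) = λ^2 - 2λ - 8 = 0.
Eigenvalues λ = -2, 4.
For λ=-2: (A-λI) row 1 is [6, -12], so an eigenvector is (2, 1).
For λ=4: (A-λI) row 1 is [0, -12], so an eigenvector is (-1, 0).
General solution: c_1e^(-2t)(2,1) + c_2e^(4t)(-1,0).

x_1(t) = 2c_1e^(-2t) - c_2e^(4t), x_2(t) = c_1e^(-2t)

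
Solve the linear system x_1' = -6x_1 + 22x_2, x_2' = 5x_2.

x_1(t) = c_1e^(-6t) - 2c_2e^(5t), x_2(t) = -c_2e^(5t)

Coefficient matrix A = [[-6, 22], [0, 5]].
Characteristic polynomial det(A - λI) = λ^2 + λ - 30 = 0.
Eigenvalues λ = -6, 5.
For λ=-6: (A-λI) row 1 is [0, 22], so an eigenvector is (1, 0).
For λ=5: (A-λI) row 1 is [-11, 22], so an eigenvector is (-2, -1).
General solution: c_1e^(-6t)(1,0) + c_2e^(5t)(-2,-1).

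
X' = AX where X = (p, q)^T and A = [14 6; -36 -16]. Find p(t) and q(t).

Coefficient matrix A = [[14, 6], [-36, -16]].
Characteristic polynomial det(A - λI) = λ^2 + 2λ - 8 = 0.
Eigenvalues λ = -4, 2.
For λ=-4: (A-λI) row 1 is [18, 6], so an eigenvector is (-1, 3).
For λ=2: (A-λI) row 1 is [12, 6], so an eigenvector is (1, -2).
General solution: K_1e^(-4t)(-1,3) + K_2e^(2t)(1,-2).

p(t) = -K_1e^(-4t) + K_2e^(2t), q(t) = 3K_1e^(-4t) - 2K_2e^(2t)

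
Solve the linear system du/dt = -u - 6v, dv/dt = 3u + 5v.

u(t) = C_1e^(2t)sin(3t) + C_1e^(2t)cos(3t) + C_2e^(2t)sin(3t) - C_2e^(2t)cos(3t), v(t) = -C_1e^(2t)cos(3t) - C_2e^(2t)sin(3t)

Coefficient matrix A = [[-1, -6], [3, 5]].
Characteristic polynomial det(A - λI) = λ^2 - 4λ + 13 = 0.
Eigenvalues λ = 2 ± 3i (complex conjugate pair).
For λ=2+3i: an eigenvector is (1,-1) - i(1,0) = (1 - i, -1).
A real fundamental pair from Re and Im of e^((2+3i)t)v: X_1 = e^(2t)(cos(3t)·(1,-1) + sin(3t)·(1,0)), X_2 = e^(2t)(sin(3t)·(1,-1) - cos(3t)·(1,0)).
General solution: C_1X_1 + C_2X_2.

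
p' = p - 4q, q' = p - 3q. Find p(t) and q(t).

Coefficient matrix A = [[1, -4], [1, -3]].
Characteristic polynomial det(A - λI) = λ^2 + 2λ + 1 = 0.
Single eigenvalue λ = -1 with algebraic multiplicity 2.
Eigenvector v = (-2,-1); generalized eigenvector w with (A-λI)w=v is (3,2).
General solution: e^(-t)[c_1·v + c_2·(t·v + w)].

p(t) = -2c_1e^(-t) - 2c_2te^(-t) + 3c_2e^(-t), q(t) = -c_1e^(-t) - c_2te^(-t) + 2c_2e^(-t)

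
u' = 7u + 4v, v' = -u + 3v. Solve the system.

u(t) = 2c_1e^(5t) + 2c_2te^(5t) - 3c_2e^(5t), v(t) = -c_1e^(5t) - c_2te^(5t) + 2c_2e^(5t)

Coefficient matrix A = [[7, 4], [-1, 3]].
Characteristic polynomial det(A - λI) = λ^2 - 10λ + 25 = 0.
Single eigenvalue λ = 5 with algebraic multiplicity 2.
Eigenvector v = (2,-1); generalized eigenvector w with (A-λI)w=v is (-3,2).
General solution: e^(5t)[c_1·v + c_2·(t·v + w)].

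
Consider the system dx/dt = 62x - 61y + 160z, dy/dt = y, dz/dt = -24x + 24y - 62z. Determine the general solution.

Coefficient matrix A = [[62, -61, 160], [0, 1, 0], [-24, 24, -62]].
det(A - λI) = 0 gives eigenvalues λ = 1, -2, 2.
For λ=1: eigenvector (1,1,0).
For λ=-2: eigenvector (5,0,-2).
For λ=2: eigenvector (8,0,-3).
General solution: c_1e^(t)(1,1,0) + c_2e^(-2t)(5,0,-2) + c_3e^(2t)(8,0,-3).

x(t) = c_1e^(t) + 5c_2e^(-2t) + 8c_3e^(2t), y(t) = c_1e^(t), z(t) = -2c_2e^(-2t) - 3c_3e^(2t)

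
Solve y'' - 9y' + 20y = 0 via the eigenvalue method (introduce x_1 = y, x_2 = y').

Let x_1 = y, x_2 = y'. Then x_1' = x_2 and x_2' = -20x_1 + 9x_2.
A = [[0,1],[-20,9]]; det(A-λI) = λ^2 - 9λ + 20.
Eigenvalues λ = 5, 4 with eigenvectors (1,5), (1,4).

y(t) = K_1e^(5t) + K_2e^(4t)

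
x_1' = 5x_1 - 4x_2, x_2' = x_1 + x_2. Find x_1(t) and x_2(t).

x_1(t) = 2C_1e^(3t) + 2C_2te^(3t) + 3C_2e^(3t), x_2(t) = C_1e^(3t) + C_2te^(3t) + C_2e^(3t)

Coefficient matrix A = [[5, -4], [1, 1]].
Characteristic polynomial det(A - λI) = λ^2 - 6λ + 9 = 0.
Single eigenvalue λ = 3 with algebraic multiplicity 2.
Eigenvector v = (2,1); generalized eigenvector w with (A-λI)w=v is (3,1).
General solution: e^(3t)[C_1·v + C_2·(t·v + w)].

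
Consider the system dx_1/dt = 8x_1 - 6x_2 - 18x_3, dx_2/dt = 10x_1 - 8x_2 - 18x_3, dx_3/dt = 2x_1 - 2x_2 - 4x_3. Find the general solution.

x_1(t) = 3K_1e^(-2t) + 3K_2e^(-4t) + K_3e^(2t), x_2(t) = 2K_1e^(-2t) + 3K_2e^(-4t) + K_3e^(2t), x_3(t) = K_1e^(-2t) + K_2e^(-4t)

Coefficient matrix A = [[8, -6, -18], [10, -8, -18], [2, -2, -4]].
det(A - λI) = 0 gives eigenvalues λ = -2, -4, 2.
For λ=-2: eigenvector (3,2,1).
For λ=-4: eigenvector (3,3,1).
For λ=2: eigenvector (1,1,0).
General solution: K_1e^(-2t)(3,2,1) + K_2e^(-4t)(3,3,1) + K_3e^(2t)(1,1,0).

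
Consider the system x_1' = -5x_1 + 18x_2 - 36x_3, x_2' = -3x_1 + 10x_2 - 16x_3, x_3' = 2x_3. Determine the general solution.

x_1(t) = 3K_1e^(t) + 2K_2e^(4t), x_2(t) = K_1e^(t) + K_2e^(4t) + 2K_3e^(2t), x_3(t) = K_3e^(2t)

Coefficient matrix A = [[-5, 18, -36], [-3, 10, -16], [0, 0, 2]].
det(A - λI) = 0 gives eigenvalues λ = 1, 4, 2.
For λ=1: eigenvector (3,1,0).
For λ=4: eigenvector (2,1,0).
For λ=2: eigenvector (0,2,1).
General solution: K_1e^(t)(3,1,0) + K_2e^(4t)(2,1,0) + K_3e^(2t)(0,2,1).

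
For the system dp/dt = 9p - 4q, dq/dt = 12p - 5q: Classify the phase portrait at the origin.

A = [[9,-4],[12,-5]]; det(A-λI) = λ^2 - 4λ + 3.
λ = 1, 3: both positive.

unstable node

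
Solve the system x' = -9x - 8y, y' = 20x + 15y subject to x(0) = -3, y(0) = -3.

Coefficient matrix A = [[-9, -8], [20, 15]].
Characteristic polynomial det(A - λI) = λ^2 - 6λ + 25 = 0.
Eigenvalues λ = 3 ± 4i (complex conjugate pair).
For λ=3+4i: an eigenvector is (-1,1) - i(1,-2) = (-1 - i, 1 + 2i).
A real fundamental pair from Re and Im of e^((3+4i)t)v: X_1 = e^(3t)(cos(4t)·(-1,1) + sin(4t)·(1,-2)), X_2 = e^(3t)(sin(4t)·(-1,1) - cos(4t)·(1,-2)).
General solution: K_1X_1 + K_2X_2.
Applying x(0)=-3, y(0)=-3 gives K_1=9, K_2=-6.

x(t) = 15e^(3t)sin(4t) - 3e^(3t)cos(4t), y(t) = -24e^(3t)sin(4t) - 3e^(3t)cos(4t)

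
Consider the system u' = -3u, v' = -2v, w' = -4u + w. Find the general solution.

Coefficient matrix A = [[-3, 0, 0], [0, -2, 0], [-4, 0, 1]].
det(A - λI) = 0 gives eigenvalues λ = -3, -2, 1.
For λ=-3: eigenvector (1,0,1).
For λ=-2: eigenvector (0,1,0).
For λ=1: eigenvector (0,0,1).
General solution: K_1e^(-3t)(1,0,1) + K_2e^(-2t)(0,1,0) + K_3e^(t)(0,0,1).

u(t) = K_1e^(-3t), v(t) = K_2e^(-2t), w(t) = K_1e^(-3t) + K_3e^(t)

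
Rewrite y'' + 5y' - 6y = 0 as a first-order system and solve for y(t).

Let x_1 = y, x_2 = y'. Then x_1' = x_2 and x_2' = 6x_1 - 5x_2.
A = [[0,1],[6,-5]]; det(A-λI) = λ^2 + 5λ - 6.
Eigenvalues λ = -6, 1 with eigenvectors (1,-6), (1,1).

y(t) = K_1e^(-6t) + K_2e^(t)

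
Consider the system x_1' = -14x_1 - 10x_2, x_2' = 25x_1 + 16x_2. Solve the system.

Coefficient matrix A = [[-14, -10], [25, 16]].
Characteristic polynomial det(A - λI) = λ^2 - 2λ + 26 = 0.
Eigenvalues λ = 1 ± 5i (complex conjugate pair).
For λ=1+5i: an eigenvector is (-1,1) - i(1,-2) = (-1 - i, 1 + 2i).
A real fundamental pair from Re and Im of e^((1+5i)t)v: X_1 = e^(t)(cos(5t)·(-1,1) + sin(5t)·(1,-2)), X_2 = e^(t)(sin(5t)·(-1,1) - cos(5t)·(1,-2)).
General solution: c_1X_1 + c_2X_2.

x_1(t) = c_1e^(t)sin(5t) - c_1e^(t)cos(5t) - c_2e^(t)sin(5t) - c_2e^(t)cos(5t), x_2(t) = -2c_1e^(t)sin(5t) + c_1e^(t)cos(5t) + c_2e^(t)sin(5t) + 2c_2e^(t)cos(5t)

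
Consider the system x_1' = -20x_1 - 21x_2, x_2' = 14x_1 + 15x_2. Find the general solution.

Coefficient matrix A = [[-20, -21], [14, 15]].
Characteristic polynomial det(A - λI) = λ^2 + 5λ - 6 = 0.
Eigenvalues λ = -6, 1.
For λ=-6: (A-λI) row 1 is [-14, -21], so an eigenvector is (3, -2).
For λ=1: (A-λI) row 1 is [-21, -21], so an eigenvector is (-1, 1).
General solution: K_1e^(-6t)(3,-2) + K_2e^(t)(-1,1).

x_1(t) = 3K_1e^(-6t) - K_2e^(t), x_2(t) = -2K_1e^(-6t) + K_2e^(t)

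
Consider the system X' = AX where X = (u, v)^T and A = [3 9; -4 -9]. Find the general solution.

Coefficient matrix A = [[3, 9], [-4, -9]].
Characteristic polynomial det(A - λI) = λ^2 + 6λ + 9 = 0.
Single eigenvalue λ = -3 with algebraic multiplicity 2.
Eigenvector v = (3,-2); generalized eigenvector w with (A-λI)w=v is (2,-1).
General solution: e^(-3t)[K_1·v + K_2·(t·v + w)].

u(t) = 3K_1e^(-3t) + 3K_2te^(-3t) + 2K_2e^(-3t), v(t) = -2K_1e^(-3t) - 2K_2te^(-3t) - K_2e^(-3t)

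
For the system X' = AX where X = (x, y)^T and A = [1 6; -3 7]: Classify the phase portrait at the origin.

A = [[1,6],[-3,7]]; det(A-λI) = λ^2 - 8λ + 25.
λ = 4 ± 3i: positive real part.

unstable spiral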